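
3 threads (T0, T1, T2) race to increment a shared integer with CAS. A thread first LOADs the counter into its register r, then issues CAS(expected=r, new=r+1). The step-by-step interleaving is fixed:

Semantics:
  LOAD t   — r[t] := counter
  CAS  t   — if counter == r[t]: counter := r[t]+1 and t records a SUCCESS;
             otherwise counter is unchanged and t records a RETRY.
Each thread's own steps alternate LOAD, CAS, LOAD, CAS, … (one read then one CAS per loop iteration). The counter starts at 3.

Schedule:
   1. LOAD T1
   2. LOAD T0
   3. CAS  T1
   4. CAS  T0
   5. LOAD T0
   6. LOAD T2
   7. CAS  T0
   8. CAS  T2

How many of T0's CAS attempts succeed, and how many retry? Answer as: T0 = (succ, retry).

T0 = (1, 1)

step 1: T1 LOAD ⇒ load; ctr=3 reg=3
step 2: T0 LOAD ⇒ load; ctr=3 reg=3
step 3: T1 CAS ⇒ ok; ctr=4 reg=3
step 4: T0 CAS ⇒ retry; ctr=4 reg=3
step 5: T0 LOAD ⇒ load; ctr=4 reg=4
step 6: T2 LOAD ⇒ load; ctr=4 reg=4
step 7: T0 CAS ⇒ ok; ctr=5 reg=4
step 8: T2 CAS ⇒ retry; ctr=5 reg=4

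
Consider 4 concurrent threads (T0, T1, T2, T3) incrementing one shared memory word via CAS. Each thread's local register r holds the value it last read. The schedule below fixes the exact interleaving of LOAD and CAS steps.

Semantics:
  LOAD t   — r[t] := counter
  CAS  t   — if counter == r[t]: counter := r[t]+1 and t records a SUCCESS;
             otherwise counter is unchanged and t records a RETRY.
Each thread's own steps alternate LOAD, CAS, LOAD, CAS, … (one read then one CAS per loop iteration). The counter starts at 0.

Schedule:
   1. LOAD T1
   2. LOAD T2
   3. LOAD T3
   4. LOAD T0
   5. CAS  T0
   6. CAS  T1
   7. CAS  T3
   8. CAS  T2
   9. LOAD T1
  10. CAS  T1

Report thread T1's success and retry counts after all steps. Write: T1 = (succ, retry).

T1 = (1, 1)

#1 T1 reads 0
#2 T2 reads 0
#3 T3 reads 0
#4 T0 reads 0
#5 T0 CAS(0→1) writes; counter now 1
#6 T1 CAS(0→1) fails; counter now 1
#7 T3 CAS(0→1) fails; counter now 1
#8 T2 CAS(0→1) fails; counter now 1
#9 T1 reads 1
#10 T1 CAS(1→2) writes; counter now 2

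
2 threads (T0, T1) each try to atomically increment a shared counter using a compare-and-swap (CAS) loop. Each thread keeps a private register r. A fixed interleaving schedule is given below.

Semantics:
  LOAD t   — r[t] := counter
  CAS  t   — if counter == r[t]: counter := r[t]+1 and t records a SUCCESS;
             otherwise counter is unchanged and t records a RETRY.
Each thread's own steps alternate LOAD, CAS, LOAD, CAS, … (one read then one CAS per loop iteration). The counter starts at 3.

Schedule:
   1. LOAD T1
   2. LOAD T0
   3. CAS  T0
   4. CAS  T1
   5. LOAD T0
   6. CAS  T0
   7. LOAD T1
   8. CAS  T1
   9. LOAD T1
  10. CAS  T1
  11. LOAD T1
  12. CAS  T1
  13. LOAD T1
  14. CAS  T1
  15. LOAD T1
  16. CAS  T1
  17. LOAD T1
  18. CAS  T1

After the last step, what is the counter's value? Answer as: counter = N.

counter = 11

step 1: T1 LOAD ⇒ load; ctr=3 reg=3
step 2: T0 LOAD ⇒ load; ctr=3 reg=3
step 3: T0 CAS ⇒ ok; ctr=4 reg=3
step 4: T1 CAS ⇒ retry; ctr=4 reg=3
step 5: T0 LOAD ⇒ load; ctr=4 reg=4
step 6: T0 CAS ⇒ ok; ctr=5 reg=4
step 7: T1 LOAD ⇒ load; ctr=5 reg=5
step 8: T1 CAS ⇒ ok; ctr=6 reg=5
step 9: T1 LOAD ⇒ load; ctr=6 reg=6
step 10: T1 CAS ⇒ ok; ctr=7 reg=6
step 11: T1 LOAD ⇒ load; ctr=7 reg=7
step 12: T1 CAS ⇒ ok; ctr=8 reg=7
step 13: T1 LOAD ⇒ load; ctr=8 reg=8
step 14: T1 CAS ⇒ ok; ctr=9 reg=8
step 15: T1 LOAD ⇒ load; ctr=9 reg=9
step 16: T1 CAS ⇒ ok; ctr=10 reg=9
step 17: T1 LOAD ⇒ load; ctr=10 reg=10
step 18: T1 CAS ⇒ ok; ctr=11 reg=10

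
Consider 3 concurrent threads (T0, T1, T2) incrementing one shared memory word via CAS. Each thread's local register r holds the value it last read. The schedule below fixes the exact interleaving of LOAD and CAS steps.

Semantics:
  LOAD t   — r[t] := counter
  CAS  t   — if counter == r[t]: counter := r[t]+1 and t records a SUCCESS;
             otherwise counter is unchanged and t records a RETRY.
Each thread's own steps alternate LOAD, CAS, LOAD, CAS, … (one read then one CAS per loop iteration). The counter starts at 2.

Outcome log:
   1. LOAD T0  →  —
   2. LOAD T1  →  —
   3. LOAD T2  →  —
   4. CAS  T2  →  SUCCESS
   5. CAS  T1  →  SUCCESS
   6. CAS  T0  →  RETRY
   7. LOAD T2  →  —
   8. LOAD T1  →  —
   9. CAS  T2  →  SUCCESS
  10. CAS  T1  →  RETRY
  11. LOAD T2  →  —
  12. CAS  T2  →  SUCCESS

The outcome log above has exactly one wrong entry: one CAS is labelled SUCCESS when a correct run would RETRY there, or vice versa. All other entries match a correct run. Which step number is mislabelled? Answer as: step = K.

Re-executing:
#1 T0 reads 2
#2 T1 reads 2
#3 T2 reads 2
#4 T2 CAS(2→3) writes; counter now 3
#5 T1 CAS(2→3) fails; counter now 3
#6 T0 CAS(2→3) fails; counter now 3
#7 T2 reads 3
#8 T1 reads 3
#9 T2 CAS(3→4) writes; counter now 4
#10 T1 CAS(3→4) fails; counter now 4
#11 T2 reads 4
#12 T2 CAS(4→5) writes; counter now 5
Log disagrees first at step 5.

step = 5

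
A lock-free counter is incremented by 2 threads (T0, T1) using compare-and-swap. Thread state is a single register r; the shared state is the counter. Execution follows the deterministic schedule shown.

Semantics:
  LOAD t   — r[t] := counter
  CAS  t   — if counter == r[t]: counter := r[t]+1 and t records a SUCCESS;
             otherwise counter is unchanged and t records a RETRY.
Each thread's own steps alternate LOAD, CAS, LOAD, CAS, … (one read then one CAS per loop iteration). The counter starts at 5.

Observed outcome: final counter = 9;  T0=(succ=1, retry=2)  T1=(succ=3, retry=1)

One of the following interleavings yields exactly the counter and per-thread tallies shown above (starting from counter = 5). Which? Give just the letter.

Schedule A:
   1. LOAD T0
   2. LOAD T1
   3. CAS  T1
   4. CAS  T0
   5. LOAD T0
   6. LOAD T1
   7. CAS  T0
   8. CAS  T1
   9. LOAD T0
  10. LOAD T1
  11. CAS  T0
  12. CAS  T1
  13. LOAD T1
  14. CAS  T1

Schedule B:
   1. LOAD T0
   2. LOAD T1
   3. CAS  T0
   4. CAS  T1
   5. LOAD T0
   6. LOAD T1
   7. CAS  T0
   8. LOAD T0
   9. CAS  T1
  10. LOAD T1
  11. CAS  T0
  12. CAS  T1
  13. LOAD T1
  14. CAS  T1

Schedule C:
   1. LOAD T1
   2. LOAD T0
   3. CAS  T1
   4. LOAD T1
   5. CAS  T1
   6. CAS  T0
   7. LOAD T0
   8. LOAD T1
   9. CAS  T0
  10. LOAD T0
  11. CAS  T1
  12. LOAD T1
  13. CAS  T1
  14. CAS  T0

Tracing schedule C:
T1 LOAD — after: cnt=5, r=5 — load
T0 LOAD — after: cnt=5, r=5 — load
T1 CAS — after: cnt=6, r=5 — ok
T1 LOAD — after: cnt=6, r=6 — load
T1 CAS — after: cnt=7, r=6 — ok
T0 CAS — after: cnt=7, r=5 — retry
T0 LOAD — after: cnt=7, r=7 — load
T1 LOAD — after: cnt=7, r=7 — load
T0 CAS — after: cnt=8, r=7 — ok
T0 LOAD — after: cnt=8, r=8 — load
T1 CAS — after: cnt=8, r=7 — retry
T1 LOAD — after: cnt=8, r=8 — load
T1 CAS — after: cnt=9, r=8 — ok
T0 CAS — after: cnt=9, r=8 — retry

C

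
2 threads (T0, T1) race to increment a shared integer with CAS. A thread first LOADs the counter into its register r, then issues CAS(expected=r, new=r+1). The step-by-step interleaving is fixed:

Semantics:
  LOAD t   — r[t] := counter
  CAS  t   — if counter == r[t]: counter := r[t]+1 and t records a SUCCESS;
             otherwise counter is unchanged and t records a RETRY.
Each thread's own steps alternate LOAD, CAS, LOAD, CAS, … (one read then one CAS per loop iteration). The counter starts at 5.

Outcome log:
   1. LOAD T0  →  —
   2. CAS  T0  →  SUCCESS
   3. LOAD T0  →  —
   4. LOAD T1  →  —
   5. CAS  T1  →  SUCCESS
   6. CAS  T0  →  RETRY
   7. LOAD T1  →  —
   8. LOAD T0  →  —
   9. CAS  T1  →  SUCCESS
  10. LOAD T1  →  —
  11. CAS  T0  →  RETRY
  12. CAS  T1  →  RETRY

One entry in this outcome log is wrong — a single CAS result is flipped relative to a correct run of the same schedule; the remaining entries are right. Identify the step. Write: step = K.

Correct run:
[1] T0.load  rd  (counter 5, T0.r 5)
[2] T0.cas  hit  (counter 6, T0.r 5)
[3] T0.load  rd  (counter 6, T0.r 6)
[4] T1.load  rd  (counter 6, T1.r 6)
[5] T1.cas  hit  (counter 7, T1.r 6)
[6] T0.cas  miss  (counter 7, T0.r 6)
[7] T1.load  rd  (counter 7, T1.r 7)
[8] T0.load  rd  (counter 7, T0.r 7)
[9] T1.cas  hit  (counter 8, T1.r 7)
[10] T1.load  rd  (counter 8, T1.r 8)
[11] T0.cas  miss  (counter 8, T0.r 7)
[12] T1.cas  hit  (counter 9, T1.r 8)
Log disagrees first at step 12.

step = 12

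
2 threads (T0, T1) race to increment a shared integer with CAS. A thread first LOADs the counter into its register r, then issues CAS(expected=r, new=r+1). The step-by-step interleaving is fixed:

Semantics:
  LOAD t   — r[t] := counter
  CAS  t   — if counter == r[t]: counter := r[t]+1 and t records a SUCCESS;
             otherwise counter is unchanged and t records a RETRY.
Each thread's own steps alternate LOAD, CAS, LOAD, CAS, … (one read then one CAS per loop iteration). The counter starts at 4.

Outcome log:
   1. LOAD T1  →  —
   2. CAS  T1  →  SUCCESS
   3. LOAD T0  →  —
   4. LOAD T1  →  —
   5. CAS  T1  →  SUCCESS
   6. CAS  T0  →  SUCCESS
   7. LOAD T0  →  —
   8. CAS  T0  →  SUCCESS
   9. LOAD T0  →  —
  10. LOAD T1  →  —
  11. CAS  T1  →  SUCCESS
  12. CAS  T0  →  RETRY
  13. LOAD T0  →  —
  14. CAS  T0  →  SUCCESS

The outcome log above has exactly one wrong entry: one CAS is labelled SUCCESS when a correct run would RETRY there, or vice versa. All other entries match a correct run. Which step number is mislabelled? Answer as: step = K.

Correct run:
   1) LOAD T1:  M=4  r_T1=4
   2) CAS  T1:  M=5  r_T1=4 ✓
   3) LOAD T0:  M=5  r_T0=5
   4) LOAD T1:  M=5  r_T1=5
   5) CAS  T1:  M=6  r_T1=5 ✓
   6) CAS  T0:  M=6  r_T0=5 ✗
   7) LOAD T0:  M=6  r_T0=6
   8) CAS  T0:  M=7  r_T0=6 ✓
   9) LOAD T0:  M=7  r_T0=7
  10) LOAD T1:  M=7  r_T1=7
  11) CAS  T1:  M=8  r_T1=7 ✓
  12) CAS  T0:  M=8  r_T0=7 ✗
  13) LOAD T0:  M=8  r_T0=8
  14) CAS  T0:  M=9  r_T0=8 ✓
Log disagrees first at step 6.

step = 6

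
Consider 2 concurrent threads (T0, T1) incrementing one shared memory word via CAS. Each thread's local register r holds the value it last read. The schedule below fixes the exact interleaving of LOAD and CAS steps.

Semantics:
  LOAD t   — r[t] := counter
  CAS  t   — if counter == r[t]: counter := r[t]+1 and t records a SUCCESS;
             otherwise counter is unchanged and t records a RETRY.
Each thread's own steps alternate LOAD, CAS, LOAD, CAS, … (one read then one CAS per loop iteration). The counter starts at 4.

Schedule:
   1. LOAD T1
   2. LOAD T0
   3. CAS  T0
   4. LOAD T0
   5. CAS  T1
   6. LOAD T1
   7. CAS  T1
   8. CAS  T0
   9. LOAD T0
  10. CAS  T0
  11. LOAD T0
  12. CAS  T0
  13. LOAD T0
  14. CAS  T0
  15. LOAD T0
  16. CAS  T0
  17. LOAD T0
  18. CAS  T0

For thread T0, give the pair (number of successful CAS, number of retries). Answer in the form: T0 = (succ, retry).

T0 = (6, 1)

step 1: T1 LOAD ⇒ load; ctr=4 reg=4
step 2: T0 LOAD ⇒ load; ctr=4 reg=4
step 3: T0 CAS ⇒ ok; ctr=5 reg=4
step 4: T0 LOAD ⇒ load; ctr=5 reg=5
step 5: T1 CAS ⇒ retry; ctr=5 reg=4
step 6: T1 LOAD ⇒ load; ctr=5 reg=5
step 7: T1 CAS ⇒ ok; ctr=6 reg=5
step 8: T0 CAS ⇒ retry; ctr=6 reg=5
step 9: T0 LOAD ⇒ load; ctr=6 reg=6
step 10: T0 CAS ⇒ ok; ctr=7 reg=6
step 11: T0 LOAD ⇒ load; ctr=7 reg=7
step 12: T0 CAS ⇒ ok; ctr=8 reg=7
step 13: T0 LOAD ⇒ load; ctr=8 reg=8
step 14: T0 CAS ⇒ ok; ctr=9 reg=8
step 15: T0 LOAD ⇒ load; ctr=9 reg=9
step 16: T0 CAS ⇒ ok; ctr=10 reg=9
step 17: T0 LOAD ⇒ load; ctr=10 reg=10
step 18: T0 CAS ⇒ ok; ctr=11 reg=10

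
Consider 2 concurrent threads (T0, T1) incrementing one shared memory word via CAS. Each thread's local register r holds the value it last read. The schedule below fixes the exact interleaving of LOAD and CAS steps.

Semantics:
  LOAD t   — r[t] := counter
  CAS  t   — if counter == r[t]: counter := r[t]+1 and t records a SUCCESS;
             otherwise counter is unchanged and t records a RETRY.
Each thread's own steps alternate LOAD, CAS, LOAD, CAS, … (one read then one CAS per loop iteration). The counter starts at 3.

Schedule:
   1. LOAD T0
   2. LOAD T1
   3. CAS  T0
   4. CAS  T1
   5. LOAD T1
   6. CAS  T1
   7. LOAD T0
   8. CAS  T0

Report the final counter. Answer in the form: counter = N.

counter = 6

#1 T0 reads 3
#2 T1 reads 3
#3 T0 CAS(3→4) writes; counter now 4
#4 T1 CAS(3→4) fails; counter now 4
#5 T1 reads 4
#6 T1 CAS(4→5) writes; counter now 5
#7 T0 reads 5
#8 T0 CAS(5→6) writes; counter now 6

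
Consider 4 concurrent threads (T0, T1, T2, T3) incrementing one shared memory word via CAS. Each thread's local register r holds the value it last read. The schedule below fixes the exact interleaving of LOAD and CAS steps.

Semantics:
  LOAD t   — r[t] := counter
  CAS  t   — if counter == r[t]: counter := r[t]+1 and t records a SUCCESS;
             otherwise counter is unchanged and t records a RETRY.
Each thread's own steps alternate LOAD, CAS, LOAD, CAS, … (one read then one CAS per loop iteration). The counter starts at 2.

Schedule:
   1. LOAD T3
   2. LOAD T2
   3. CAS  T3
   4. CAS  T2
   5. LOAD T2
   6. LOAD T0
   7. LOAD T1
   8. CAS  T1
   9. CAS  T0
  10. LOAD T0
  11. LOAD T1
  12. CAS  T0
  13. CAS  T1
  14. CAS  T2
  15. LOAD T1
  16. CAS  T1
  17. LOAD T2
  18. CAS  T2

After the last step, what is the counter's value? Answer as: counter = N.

1. LOAD T3 → mem=2 r[T3]=2 [LOAD]
2. LOAD T2 → mem=2 r[T2]=2 [LOAD]
3. CAS T3 → mem=3 r[T3]=2 [OK]
4. CAS T2 → mem=3 r[T2]=2 [RETRY]
5. LOAD T2 → mem=3 r[T2]=3 [LOAD]
6. LOAD T0 → mem=3 r[T0]=3 [LOAD]
7. LOAD T1 → mem=3 r[T1]=3 [LOAD]
8. CAS T1 → mem=4 r[T1]=3 [OK]
9. CAS T0 → mem=4 r[T0]=3 [RETRY]
10. LOAD T0 → mem=4 r[T0]=4 [LOAD]
11. LOAD T1 → mem=4 r[T1]=4 [LOAD]
12. CAS T0 → mem=5 r[T0]=4 [OK]
13. CAS T1 → mem=5 r[T1]=4 [RETRY]
14. CAS T2 → mem=5 r[T2]=3 [RETRY]
15. LOAD T1 → mem=5 r[T1]=5 [LOAD]
16. CAS T1 → mem=6 r[T1]=5 [OK]
17. LOAD T2 → mem=6 r[T2]=6 [LOAD]
18. CAS T2 → mem=7 r[T2]=6 [OK]

counter = 7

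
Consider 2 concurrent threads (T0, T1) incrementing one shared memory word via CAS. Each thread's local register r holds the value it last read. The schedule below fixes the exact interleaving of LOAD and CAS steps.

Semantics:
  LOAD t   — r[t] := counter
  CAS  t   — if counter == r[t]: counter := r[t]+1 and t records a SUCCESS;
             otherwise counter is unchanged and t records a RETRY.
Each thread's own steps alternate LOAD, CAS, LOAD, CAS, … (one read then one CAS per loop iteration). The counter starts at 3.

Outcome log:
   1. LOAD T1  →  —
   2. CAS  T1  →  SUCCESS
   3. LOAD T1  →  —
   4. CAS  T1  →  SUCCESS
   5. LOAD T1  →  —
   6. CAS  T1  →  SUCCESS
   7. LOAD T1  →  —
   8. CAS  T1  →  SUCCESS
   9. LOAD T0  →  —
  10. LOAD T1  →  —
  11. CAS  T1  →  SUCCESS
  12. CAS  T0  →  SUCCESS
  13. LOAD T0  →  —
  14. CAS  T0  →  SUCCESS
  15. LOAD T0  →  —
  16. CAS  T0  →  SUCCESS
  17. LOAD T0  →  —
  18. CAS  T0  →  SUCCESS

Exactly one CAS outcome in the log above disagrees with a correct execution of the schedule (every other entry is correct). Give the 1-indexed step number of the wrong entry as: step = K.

Re-executing:
T1 LOAD — after: cnt=3, r=3 — load
T1 CAS — after: cnt=4, r=3 — ok
T1 LOAD — after: cnt=4, r=4 — load
T1 CAS — after: cnt=5, r=4 — ok
T1 LOAD — after: cnt=5, r=5 — load
T1 CAS — after: cnt=6, r=5 — ok
T1 LOAD — after: cnt=6, r=6 — load
T1 CAS — after: cnt=7, r=6 — ok
T0 LOAD — after: cnt=7, r=7 — load
T1 LOAD — after: cnt=7, r=7 — load
T1 CAS — after: cnt=8, r=7 — ok
T0 CAS — after: cnt=8, r=7 — retry
T0 LOAD — after: cnt=8, r=8 — load
T0 CAS — after: cnt=9, r=8 — ok
T0 LOAD — after: cnt=9, r=9 — load
T0 CAS — after: cnt=10, r=9 — ok
T0 LOAD — after: cnt=10, r=10 — load
T0 CAS — after: cnt=11, r=10 — ok
Log disagrees first at step 12.

step = 12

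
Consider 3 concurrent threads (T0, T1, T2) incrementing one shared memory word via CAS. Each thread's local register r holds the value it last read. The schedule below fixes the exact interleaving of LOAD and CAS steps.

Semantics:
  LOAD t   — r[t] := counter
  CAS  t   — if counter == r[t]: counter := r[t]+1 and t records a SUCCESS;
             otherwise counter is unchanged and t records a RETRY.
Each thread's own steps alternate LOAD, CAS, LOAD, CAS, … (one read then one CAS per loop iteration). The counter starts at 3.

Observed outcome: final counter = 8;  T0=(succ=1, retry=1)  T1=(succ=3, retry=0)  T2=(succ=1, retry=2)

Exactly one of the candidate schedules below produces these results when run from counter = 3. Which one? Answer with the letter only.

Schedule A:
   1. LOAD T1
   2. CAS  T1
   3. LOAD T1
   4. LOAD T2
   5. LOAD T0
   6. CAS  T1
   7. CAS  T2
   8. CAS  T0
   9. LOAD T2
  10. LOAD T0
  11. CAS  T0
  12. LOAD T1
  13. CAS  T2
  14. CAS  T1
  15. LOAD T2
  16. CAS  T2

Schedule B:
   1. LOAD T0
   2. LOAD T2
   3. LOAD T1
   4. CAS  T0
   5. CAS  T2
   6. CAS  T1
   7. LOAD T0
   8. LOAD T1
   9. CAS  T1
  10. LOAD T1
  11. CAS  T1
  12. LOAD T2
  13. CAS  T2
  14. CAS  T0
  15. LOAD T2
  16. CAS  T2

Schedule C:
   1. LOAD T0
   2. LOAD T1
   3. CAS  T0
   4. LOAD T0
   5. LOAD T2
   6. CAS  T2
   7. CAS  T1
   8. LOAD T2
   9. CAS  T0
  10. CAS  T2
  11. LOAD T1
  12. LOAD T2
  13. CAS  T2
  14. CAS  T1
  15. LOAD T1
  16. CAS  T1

Simulating candidate A:
1. LOAD T1 → mem=3 r[T1]=3 [LOAD]
2. CAS T1 → mem=4 r[T1]=3 [OK]
3. LOAD T1 → mem=4 r[T1]=4 [LOAD]
4. LOAD T2 → mem=4 r[T2]=4 [LOAD]
5. LOAD T0 → mem=4 r[T0]=4 [LOAD]
6. CAS T1 → mem=5 r[T1]=4 [OK]
7. CAS T2 → mem=5 r[T2]=4 [RETRY]
8. CAS T0 → mem=5 r[T0]=4 [RETRY]
9. LOAD T2 → mem=5 r[T2]=5 [LOAD]
10. LOAD T0 → mem=5 r[T0]=5 [LOAD]
11. CAS T0 → mem=6 r[T0]=5 [OK]
12. LOAD T1 → mem=6 r[T1]=6 [LOAD]
13. CAS T2 → mem=6 r[T2]=5 [RETRY]
14. CAS T1 → mem=7 r[T1]=6 [OK]
15. LOAD T2 → mem=7 r[T2]=7 [LOAD]
16. CAS T2 → mem=8 r[T2]=7 [OK]

A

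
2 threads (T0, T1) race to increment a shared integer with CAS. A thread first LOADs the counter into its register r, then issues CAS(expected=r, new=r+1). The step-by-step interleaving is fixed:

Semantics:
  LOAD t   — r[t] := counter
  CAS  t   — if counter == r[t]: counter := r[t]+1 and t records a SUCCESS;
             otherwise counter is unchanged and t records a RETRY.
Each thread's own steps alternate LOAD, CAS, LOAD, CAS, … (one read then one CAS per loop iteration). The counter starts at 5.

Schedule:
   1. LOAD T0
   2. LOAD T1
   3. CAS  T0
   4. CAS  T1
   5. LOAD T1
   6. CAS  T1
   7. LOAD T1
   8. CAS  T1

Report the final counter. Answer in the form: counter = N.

counter = 8

1. LOAD T0 → mem=5 r[T0]=5 [LOAD]
2. LOAD T1 → mem=5 r[T1]=5 [LOAD]
3. CAS T0 → mem=6 r[T0]=5 [OK]
4. CAS T1 → mem=6 r[T1]=5 [RETRY]
5. LOAD T1 → mem=6 r[T1]=6 [LOAD]
6. CAS T1 → mem=7 r[T1]=6 [OK]
7. LOAD T1 → mem=7 r[T1]=7 [LOAD]
8. CAS T1 → mem=8 r[T1]=7 [OK]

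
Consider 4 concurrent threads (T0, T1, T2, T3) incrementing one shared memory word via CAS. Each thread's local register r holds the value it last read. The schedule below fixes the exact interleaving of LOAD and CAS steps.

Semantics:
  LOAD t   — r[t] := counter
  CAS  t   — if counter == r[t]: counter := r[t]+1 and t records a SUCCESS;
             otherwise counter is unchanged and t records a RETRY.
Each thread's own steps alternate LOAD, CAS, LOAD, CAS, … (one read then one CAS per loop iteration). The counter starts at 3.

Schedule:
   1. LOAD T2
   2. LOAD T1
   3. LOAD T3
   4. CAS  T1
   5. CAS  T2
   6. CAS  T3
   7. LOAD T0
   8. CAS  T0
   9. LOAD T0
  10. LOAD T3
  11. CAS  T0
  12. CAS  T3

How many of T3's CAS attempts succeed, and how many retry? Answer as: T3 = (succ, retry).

T2 LOAD — after: cnt=3, r=3 — load
T1 LOAD — after: cnt=3, r=3 — load
T3 LOAD — after: cnt=3, r=3 — load
T1 CAS — after: cnt=4, r=3 — ok
T2 CAS — after: cnt=4, r=3 — retry
T3 CAS — after: cnt=4, r=3 — retry
T0 LOAD — after: cnt=4, r=4 — load
T0 CAS — after: cnt=5, r=4 — ok
T0 LOAD — after: cnt=5, r=5 — load
T3 LOAD — after: cnt=5, r=5 — load
T0 CAS — after: cnt=6, r=5 — ok
T3 CAS — after: cnt=6, r=5 — retry

T3 = (0, 2)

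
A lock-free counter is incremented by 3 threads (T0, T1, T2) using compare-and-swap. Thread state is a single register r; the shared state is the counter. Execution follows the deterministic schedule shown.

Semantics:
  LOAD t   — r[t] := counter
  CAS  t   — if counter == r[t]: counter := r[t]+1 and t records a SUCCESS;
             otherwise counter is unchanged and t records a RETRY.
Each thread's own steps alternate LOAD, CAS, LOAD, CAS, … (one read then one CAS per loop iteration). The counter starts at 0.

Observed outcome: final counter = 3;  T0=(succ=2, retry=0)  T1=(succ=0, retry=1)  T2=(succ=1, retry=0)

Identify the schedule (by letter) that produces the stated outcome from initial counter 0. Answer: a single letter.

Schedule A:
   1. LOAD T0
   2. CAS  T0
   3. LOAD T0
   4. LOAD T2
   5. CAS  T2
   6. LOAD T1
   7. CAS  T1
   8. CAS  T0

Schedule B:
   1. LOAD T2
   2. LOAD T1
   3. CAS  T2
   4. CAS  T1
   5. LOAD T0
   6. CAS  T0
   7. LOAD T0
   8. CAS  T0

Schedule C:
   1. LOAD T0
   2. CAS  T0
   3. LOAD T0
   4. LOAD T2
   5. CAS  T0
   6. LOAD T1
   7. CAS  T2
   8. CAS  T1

Tracing schedule B:
#1 T2 reads 0
#2 T1 reads 0
#3 T2 CAS(0→1) writes; counter now 1
#4 T1 CAS(0→1) fails; counter now 1
#5 T0 reads 1
#6 T0 CAS(1→2) writes; counter now 2
#7 T0 reads 2
#8 T0 CAS(2→3) writes; counter now 3

B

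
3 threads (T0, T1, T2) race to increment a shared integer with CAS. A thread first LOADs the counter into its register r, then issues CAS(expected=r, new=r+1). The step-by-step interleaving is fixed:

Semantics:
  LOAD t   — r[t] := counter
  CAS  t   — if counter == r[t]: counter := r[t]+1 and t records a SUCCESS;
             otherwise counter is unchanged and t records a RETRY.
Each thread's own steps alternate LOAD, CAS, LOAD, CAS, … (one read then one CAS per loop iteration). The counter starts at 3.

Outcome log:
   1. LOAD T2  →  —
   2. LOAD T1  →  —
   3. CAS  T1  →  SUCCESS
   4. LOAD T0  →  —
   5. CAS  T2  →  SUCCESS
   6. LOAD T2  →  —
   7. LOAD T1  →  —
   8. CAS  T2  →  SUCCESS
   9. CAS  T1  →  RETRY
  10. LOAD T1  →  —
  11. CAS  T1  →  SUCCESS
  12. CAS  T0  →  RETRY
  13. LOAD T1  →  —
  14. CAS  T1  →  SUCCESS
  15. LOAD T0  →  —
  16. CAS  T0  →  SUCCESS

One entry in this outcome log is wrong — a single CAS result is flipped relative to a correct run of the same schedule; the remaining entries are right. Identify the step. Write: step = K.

step = 5

Reference trace:
1. LOAD T2 → mem=3 r[T2]=3 [LOAD]
2. LOAD T1 → mem=3 r[T1]=3 [LOAD]
3. CAS T1 → mem=4 r[T1]=3 [OK]
4. LOAD T0 → mem=4 r[T0]=4 [LOAD]
5. CAS T2 → mem=4 r[T2]=3 [RETRY]
6. LOAD T2 → mem=4 r[T2]=4 [LOAD]
7. LOAD T1 → mem=4 r[T1]=4 [LOAD]
8. CAS T2 → mem=5 r[T2]=4 [OK]
9. CAS T1 → mem=5 r[T1]=4 [RETRY]
10. LOAD T1 → mem=5 r[T1]=5 [LOAD]
11. CAS T1 → mem=6 r[T1]=5 [OK]
12. CAS T0 → mem=6 r[T0]=4 [RETRY]
13. LOAD T1 → mem=6 r[T1]=6 [LOAD]
14. CAS T1 → mem=7 r[T1]=6 [OK]
15. LOAD T0 → mem=7 r[T0]=7 [LOAD]
16. CAS T0 → mem=8 r[T0]=7 [OK]
Log disagrees first at step 5.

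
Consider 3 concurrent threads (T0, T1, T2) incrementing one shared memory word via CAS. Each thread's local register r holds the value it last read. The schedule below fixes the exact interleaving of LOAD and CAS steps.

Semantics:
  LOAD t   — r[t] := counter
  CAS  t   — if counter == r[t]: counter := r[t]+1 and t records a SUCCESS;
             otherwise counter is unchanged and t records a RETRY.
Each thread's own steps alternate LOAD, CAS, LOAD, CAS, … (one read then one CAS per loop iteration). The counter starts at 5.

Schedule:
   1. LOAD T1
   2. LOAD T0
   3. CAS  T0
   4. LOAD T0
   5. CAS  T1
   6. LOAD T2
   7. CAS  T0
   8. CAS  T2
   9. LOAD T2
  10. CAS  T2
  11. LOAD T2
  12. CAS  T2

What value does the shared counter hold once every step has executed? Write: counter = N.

counter = 9

1. LOAD T1 → mem=5 r[T1]=5 [LOAD]
2. LOAD T0 → mem=5 r[T0]=5 [LOAD]
3. CAS T0 → mem=6 r[T0]=5 [OK]
4. LOAD T0 → mem=6 r[T0]=6 [LOAD]
5. CAS T1 → mem=6 r[T1]=5 [RETRY]
6. LOAD T2 → mem=6 r[T2]=6 [LOAD]
7. CAS T0 → mem=7 r[T0]=6 [OK]
8. CAS T2 → mem=7 r[T2]=6 [RETRY]
9. LOAD T2 → mem=7 r[T2]=7 [LOAD]
10. CAS T2 → mem=8 r[T2]=7 [OK]
11. LOAD T2 → mem=8 r[T2]=8 [LOAD]
12. CAS T2 → mem=9 r[T2]=8 [OK]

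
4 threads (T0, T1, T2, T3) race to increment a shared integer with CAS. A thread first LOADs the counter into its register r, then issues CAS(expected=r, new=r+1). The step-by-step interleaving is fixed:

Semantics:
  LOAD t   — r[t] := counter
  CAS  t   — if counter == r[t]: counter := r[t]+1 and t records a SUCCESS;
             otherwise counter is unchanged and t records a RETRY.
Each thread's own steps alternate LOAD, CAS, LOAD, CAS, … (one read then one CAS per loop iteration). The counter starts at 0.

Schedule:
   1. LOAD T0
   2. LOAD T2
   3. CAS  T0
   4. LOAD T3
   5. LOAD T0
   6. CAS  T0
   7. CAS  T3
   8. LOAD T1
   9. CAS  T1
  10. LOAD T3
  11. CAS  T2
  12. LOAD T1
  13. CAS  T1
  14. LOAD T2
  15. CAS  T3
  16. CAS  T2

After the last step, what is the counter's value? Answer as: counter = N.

1. LOAD T0 → mem=0 r[T0]=0 [LOAD]
2. LOAD T2 → mem=0 r[T2]=0 [LOAD]
3. CAS T0 → mem=1 r[T0]=0 [OK]
4. LOAD T3 → mem=1 r[T3]=1 [LOAD]
5. LOAD T0 → mem=1 r[T0]=1 [LOAD]
6. CAS T0 → mem=2 r[T0]=1 [OK]
7. CAS T3 → mem=2 r[T3]=1 [RETRY]
8. LOAD T1 → mem=2 r[T1]=2 [LOAD]
9. CAS T1 → mem=3 r[T1]=2 [OK]
10. LOAD T3 → mem=3 r[T3]=3 [LOAD]
11. CAS T2 → mem=3 r[T2]=0 [RETRY]
12. LOAD T1 → mem=3 r[T1]=3 [LOAD]
13. CAS T1 → mem=4 r[T1]=3 [OK]
14. LOAD T2 → mem=4 r[T2]=4 [LOAD]
15. CAS T3 → mem=4 r[T3]=3 [RETRY]
16. CAS T2 → mem=5 r[T2]=4 [OK]

counter = 5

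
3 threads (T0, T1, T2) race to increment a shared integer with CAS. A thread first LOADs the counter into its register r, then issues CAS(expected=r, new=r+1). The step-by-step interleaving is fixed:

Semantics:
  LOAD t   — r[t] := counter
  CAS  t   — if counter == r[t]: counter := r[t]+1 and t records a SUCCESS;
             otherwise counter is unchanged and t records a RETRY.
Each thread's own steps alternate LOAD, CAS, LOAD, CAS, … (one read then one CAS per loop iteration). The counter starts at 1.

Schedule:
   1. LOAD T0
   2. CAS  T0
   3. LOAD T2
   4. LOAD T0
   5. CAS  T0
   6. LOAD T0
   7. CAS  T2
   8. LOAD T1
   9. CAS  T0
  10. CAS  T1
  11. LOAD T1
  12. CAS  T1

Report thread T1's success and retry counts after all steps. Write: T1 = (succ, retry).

1. LOAD T0 → mem=1 r[T0]=1 [LOAD]
2. CAS T0 → mem=2 r[T0]=1 [OK]
3. LOAD T2 → mem=2 r[T2]=2 [LOAD]
4. LOAD T0 → mem=2 r[T0]=2 [LOAD]
5. CAS T0 → mem=3 r[T0]=2 [OK]
6. LOAD T0 → mem=3 r[T0]=3 [LOAD]
7. CAS T2 → mem=3 r[T2]=2 [RETRY]
8. LOAD T1 → mem=3 r[T1]=3 [LOAD]
9. CAS T0 → mem=4 r[T0]=3 [OK]
10. CAS T1 → mem=4 r[T1]=3 [RETRY]
11. LOAD T1 → mem=4 r[T1]=4 [LOAD]
12. CAS T1 → mem=5 r[T1]=4 [OK]

T1 = (1, 1)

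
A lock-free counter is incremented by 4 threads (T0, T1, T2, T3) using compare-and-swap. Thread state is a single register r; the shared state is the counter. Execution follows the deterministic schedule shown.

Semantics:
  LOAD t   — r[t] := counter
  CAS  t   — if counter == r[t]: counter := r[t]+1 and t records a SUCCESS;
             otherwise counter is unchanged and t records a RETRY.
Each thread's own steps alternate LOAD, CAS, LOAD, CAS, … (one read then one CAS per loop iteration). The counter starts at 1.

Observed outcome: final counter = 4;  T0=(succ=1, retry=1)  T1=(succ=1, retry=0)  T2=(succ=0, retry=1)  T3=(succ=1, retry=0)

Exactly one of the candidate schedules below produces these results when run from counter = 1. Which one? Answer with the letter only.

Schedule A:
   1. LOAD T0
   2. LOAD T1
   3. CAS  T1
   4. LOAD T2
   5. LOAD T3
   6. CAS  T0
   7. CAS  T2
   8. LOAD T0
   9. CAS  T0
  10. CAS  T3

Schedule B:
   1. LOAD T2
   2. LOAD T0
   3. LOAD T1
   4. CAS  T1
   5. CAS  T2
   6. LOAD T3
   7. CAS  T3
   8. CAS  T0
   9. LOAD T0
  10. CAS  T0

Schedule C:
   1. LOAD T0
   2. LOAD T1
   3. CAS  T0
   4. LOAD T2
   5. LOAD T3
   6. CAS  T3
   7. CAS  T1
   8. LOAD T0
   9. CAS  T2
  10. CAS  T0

B

Tracing schedule B:
T2 LOAD — after: cnt=1, r=1 — load
T0 LOAD — after: cnt=1, r=1 — load
T1 LOAD — after: cnt=1, r=1 — load
T1 CAS — after: cnt=2, r=1 — ok
T2 CAS — after: cnt=2, r=1 — retry
T3 LOAD — after: cnt=2, r=2 — load
T3 CAS — after: cnt=3, r=2 — ok
T0 CAS — after: cnt=3, r=1 — retry
T0 LOAD — after: cnt=3, r=3 — load
T0 CAS — after: cnt=4, r=3 — ok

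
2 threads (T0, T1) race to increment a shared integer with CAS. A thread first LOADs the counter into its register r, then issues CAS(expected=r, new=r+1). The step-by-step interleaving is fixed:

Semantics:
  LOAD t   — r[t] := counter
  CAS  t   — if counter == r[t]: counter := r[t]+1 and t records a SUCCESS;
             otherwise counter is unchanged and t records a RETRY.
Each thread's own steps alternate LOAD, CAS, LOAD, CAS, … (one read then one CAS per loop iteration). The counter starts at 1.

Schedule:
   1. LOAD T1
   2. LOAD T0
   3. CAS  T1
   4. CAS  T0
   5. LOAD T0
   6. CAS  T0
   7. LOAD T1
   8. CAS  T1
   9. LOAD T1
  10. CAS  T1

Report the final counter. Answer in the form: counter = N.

#1 T1 reads 1
#2 T0 reads 1
#3 T1 CAS(1→2) writes; counter now 2
#4 T0 CAS(1→2) fails; counter now 2
#5 T0 reads 2
#6 T0 CAS(2→3) writes; counter now 3
#7 T1 reads 3
#8 T1 CAS(3→4) writes; counter now 4
#9 T1 reads 4
#10 T1 CAS(4→5) writes; counter now 5

counter = 5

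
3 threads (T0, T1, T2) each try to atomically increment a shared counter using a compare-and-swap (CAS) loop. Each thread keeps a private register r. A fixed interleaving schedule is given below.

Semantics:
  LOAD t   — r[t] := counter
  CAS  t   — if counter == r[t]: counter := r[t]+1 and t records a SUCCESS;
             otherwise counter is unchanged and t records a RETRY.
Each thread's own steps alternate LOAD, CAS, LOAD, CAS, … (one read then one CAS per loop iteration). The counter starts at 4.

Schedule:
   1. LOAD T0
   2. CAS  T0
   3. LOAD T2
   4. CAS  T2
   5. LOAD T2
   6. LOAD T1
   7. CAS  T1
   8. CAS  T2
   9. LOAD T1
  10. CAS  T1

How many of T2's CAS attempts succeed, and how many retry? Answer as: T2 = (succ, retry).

[1] T0.load  rd  (counter 4, T0.r 4)
[2] T0.cas  hit  (counter 5, T0.r 4)
[3] T2.load  rd  (counter 5, T2.r 5)
[4] T2.cas  hit  (counter 6, T2.r 5)
[5] T2.load  rd  (counter 6, T2.r 6)
[6] T1.load  rd  (counter 6, T1.r 6)
[7] T1.cas  hit  (counter 7, T1.r 6)
[8] T2.cas  miss  (counter 7, T2.r 6)
[9] T1.load  rd  (counter 7, T1.r 7)
[10] T1.cas  hit  (counter 8, T1.r 7)

T2 = (1, 1)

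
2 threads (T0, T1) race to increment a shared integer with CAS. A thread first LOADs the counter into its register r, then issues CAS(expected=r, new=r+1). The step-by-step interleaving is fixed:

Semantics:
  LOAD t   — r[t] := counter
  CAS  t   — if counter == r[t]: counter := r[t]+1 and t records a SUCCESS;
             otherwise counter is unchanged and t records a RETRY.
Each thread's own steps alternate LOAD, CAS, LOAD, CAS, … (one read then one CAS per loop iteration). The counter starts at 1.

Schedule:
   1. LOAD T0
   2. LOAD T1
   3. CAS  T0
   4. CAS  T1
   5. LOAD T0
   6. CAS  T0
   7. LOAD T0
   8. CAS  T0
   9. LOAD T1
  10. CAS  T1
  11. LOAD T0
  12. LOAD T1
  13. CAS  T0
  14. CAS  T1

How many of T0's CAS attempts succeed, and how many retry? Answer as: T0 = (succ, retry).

   1) LOAD T0:  M=1  r_T0=1
   2) LOAD T1:  M=1  r_T1=1
   3) CAS  T0:  M=2  r_T0=1 ✓
   4) CAS  T1:  M=2  r_T1=1 ✗
   5) LOAD T0:  M=2  r_T0=2
   6) CAS  T0:  M=3  r_T0=2 ✓
   7) LOAD T0:  M=3  r_T0=3
   8) CAS  T0:  M=4  r_T0=3 ✓
   9) LOAD T1:  M=4  r_T1=4
  10) CAS  T1:  M=5  r_T1=4 ✓
  11) LOAD T0:  M=5  r_T0=5
  12) LOAD T1:  M=5  r_T1=5
  13) CAS  T0:  M=6  r_T0=5 ✓
  14) CAS  T1:  M=6  r_T1=5 ✗

T0 = (4, 0)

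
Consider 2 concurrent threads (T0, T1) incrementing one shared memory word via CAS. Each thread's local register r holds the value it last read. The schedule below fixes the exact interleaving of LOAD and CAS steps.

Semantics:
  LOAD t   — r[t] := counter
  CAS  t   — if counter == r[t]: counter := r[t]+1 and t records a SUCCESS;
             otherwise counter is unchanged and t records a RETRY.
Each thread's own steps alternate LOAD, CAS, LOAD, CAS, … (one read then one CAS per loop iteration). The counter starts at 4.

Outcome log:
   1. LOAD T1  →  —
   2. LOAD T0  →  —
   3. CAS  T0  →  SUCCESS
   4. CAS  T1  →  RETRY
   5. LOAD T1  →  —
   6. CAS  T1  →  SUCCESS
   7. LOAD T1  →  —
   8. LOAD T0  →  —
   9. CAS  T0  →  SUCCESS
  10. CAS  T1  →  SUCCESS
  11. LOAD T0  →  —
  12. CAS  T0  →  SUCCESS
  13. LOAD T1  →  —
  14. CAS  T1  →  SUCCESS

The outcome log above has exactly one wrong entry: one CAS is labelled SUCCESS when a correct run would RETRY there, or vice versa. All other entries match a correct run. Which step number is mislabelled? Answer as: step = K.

step = 10

Correct run:
step 1: T1 LOAD ⇒ load; ctr=4 reg=4
step 2: T0 LOAD ⇒ load; ctr=4 reg=4
step 3: T0 CAS ⇒ ok; ctr=5 reg=4
step 4: T1 CAS ⇒ retry; ctr=5 reg=4
step 5: T1 LOAD ⇒ load; ctr=5 reg=5
step 6: T1 CAS ⇒ ok; ctr=6 reg=5
step 7: T1 LOAD ⇒ load; ctr=6 reg=6
step 8: T0 LOAD ⇒ load; ctr=6 reg=6
step 9: T0 CAS ⇒ ok; ctr=7 reg=6
step 10: T1 CAS ⇒ retry; ctr=7 reg=6
step 11: T0 LOAD ⇒ load; ctr=7 reg=7
step 12: T0 CAS ⇒ ok; ctr=8 reg=7
step 13: T1 LOAD ⇒ load; ctr=8 reg=8
step 14: T1 CAS ⇒ ok; ctr=9 reg=8
Flip is step 10.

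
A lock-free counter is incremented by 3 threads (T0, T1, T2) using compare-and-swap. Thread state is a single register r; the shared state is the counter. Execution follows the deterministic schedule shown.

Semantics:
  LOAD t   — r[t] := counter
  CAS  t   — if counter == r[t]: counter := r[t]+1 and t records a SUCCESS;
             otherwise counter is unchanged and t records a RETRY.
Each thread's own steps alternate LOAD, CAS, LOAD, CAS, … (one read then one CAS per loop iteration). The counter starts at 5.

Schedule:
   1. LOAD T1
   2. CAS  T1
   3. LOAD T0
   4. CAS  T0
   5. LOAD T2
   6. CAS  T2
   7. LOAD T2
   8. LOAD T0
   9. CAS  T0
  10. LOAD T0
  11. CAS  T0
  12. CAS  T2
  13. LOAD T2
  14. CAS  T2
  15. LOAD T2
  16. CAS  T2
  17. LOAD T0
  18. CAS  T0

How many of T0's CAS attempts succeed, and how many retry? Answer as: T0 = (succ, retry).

T0 = (4, 0)

T1 LOAD — after: cnt=5, r=5 — load
T1 CAS — after: cnt=6, r=5 — ok
T0 LOAD — after: cnt=6, r=6 — load
T0 CAS — after: cnt=7, r=6 — ok
T2 LOAD — after: cnt=7, r=7 — load
T2 CAS — after: cnt=8, r=7 — ok
T2 LOAD — after: cnt=8, r=8 — load
T0 LOAD — after: cnt=8, r=8 — load
T0 CAS — after: cnt=9, r=8 — ok
T0 LOAD — after: cnt=9, r=9 — load
T0 CAS — after: cnt=10, r=9 — ok
T2 CAS — after: cnt=10, r=8 — retry
T2 LOAD — after: cnt=10, r=10 — load
T2 CAS — after: cnt=11, r=10 — ok
T2 LOAD — after: cnt=11, r=11 — load
T2 CAS — after: cnt=12, r=11 — ok
T0 LOAD — after: cnt=12, r=12 — load
T0 CAS — after: cnt=13, r=12 — ok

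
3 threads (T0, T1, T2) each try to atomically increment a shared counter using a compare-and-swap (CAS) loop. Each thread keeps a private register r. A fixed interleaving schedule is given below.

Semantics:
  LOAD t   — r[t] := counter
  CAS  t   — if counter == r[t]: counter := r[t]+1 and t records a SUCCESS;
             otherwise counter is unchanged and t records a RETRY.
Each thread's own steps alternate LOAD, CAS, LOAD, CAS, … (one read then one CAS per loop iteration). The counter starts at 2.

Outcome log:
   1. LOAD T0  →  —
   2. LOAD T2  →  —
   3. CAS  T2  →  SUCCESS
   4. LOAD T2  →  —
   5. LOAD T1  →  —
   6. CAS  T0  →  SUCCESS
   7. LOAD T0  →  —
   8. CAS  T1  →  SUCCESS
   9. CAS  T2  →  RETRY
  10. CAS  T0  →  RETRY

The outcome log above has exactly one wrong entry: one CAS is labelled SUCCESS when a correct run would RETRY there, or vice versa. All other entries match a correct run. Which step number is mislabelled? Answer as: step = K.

step = 6

Correct run:
step 1: T0 LOAD ⇒ load; ctr=2 reg=2
step 2: T2 LOAD ⇒ load; ctr=2 reg=2
step 3: T2 CAS ⇒ ok; ctr=3 reg=2
step 4: T2 LOAD ⇒ load; ctr=3 reg=3
step 5: T1 LOAD ⇒ load; ctr=3 reg=3
step 6: T0 CAS ⇒ retry; ctr=3 reg=2
step 7: T0 LOAD ⇒ load; ctr=3 reg=3
step 8: T1 CAS ⇒ ok; ctr=4 reg=3
step 9: T2 CAS ⇒ retry; ctr=4 reg=3
step 10: T0 CAS ⇒ retry; ctr=4 reg=3
Mismatch at 6.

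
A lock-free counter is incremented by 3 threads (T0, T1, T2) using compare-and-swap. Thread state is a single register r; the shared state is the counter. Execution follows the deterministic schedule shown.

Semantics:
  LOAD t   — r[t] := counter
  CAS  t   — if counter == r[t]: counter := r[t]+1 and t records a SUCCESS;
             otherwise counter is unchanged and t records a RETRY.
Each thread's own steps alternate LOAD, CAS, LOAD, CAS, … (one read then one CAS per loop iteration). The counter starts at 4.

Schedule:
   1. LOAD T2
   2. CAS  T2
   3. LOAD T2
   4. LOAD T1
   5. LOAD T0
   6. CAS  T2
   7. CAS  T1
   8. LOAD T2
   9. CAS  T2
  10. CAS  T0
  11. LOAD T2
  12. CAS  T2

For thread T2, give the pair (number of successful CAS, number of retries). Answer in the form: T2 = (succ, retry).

T2 = (4, 0)

   1) LOAD T2:  M=4  r_T2=4
   2) CAS  T2:  M=5  r_T2=4 ✓
   3) LOAD T2:  M=5  r_T2=5
   4) LOAD T1:  M=5  r_T1=5
   5) LOAD T0:  M=5  r_T0=5
   6) CAS  T2:  M=6  r_T2=5 ✓
   7) CAS  T1:  M=6  r_T1=5 ✗
   8) LOAD T2:  M=6  r_T2=6
   9) CAS  T2:  M=7  r_T2=6 ✓
  10) CAS  T0:  M=7  r_T0=5 ✗
  11) LOAD T2:  M=7  r_T2=7
  12) CAS  T2:  M=8  r_T2=7 ✓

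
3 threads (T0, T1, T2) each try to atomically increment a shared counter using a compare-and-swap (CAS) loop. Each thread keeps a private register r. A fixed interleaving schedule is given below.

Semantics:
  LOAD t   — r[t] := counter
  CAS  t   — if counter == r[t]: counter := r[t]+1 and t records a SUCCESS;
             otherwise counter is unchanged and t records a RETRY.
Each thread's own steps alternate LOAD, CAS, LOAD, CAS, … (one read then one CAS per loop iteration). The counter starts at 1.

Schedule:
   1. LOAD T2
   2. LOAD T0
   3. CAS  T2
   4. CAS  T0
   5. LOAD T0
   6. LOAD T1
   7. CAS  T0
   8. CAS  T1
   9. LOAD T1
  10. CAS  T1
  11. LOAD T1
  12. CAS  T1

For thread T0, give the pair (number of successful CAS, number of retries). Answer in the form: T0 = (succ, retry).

T2 LOAD — after: cnt=1, r=1 — load
T0 LOAD — after: cnt=1, r=1 — load
T2 CAS — after: cnt=2, r=1 — ok
T0 CAS — after: cnt=2, r=1 — retry
T0 LOAD — after: cnt=2, r=2 — load
T1 LOAD — after: cnt=2, r=2 — load
T0 CAS — after: cnt=3, r=2 — ok
T1 CAS — after: cnt=3, r=2 — retry
T1 LOAD — after: cnt=3, r=3 — load
T1 CAS — after: cnt=4, r=3 — ok
T1 LOAD — after: cnt=4, r=4 — load
T1 CAS — after: cnt=5, r=4 — ok

T0 = (1, 1)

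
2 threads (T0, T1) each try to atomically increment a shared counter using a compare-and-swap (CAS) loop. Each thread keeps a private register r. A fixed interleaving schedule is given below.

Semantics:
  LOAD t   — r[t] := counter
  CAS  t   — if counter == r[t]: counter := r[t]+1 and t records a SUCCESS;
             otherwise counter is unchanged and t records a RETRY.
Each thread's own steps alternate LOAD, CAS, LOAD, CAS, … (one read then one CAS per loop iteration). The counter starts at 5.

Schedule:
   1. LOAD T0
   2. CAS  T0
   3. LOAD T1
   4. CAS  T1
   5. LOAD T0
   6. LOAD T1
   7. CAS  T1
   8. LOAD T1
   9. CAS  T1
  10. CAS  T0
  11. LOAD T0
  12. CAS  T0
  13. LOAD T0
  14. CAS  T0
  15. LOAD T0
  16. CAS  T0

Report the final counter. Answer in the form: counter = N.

[1] T0.load  rd  (counter 5, T0.r 5)
[2] T0.cas  hit  (counter 6, T0.r 5)
[3] T1.load  rd  (counter 6, T1.r 6)
[4] T1.cas  hit  (counter 7, T1.r 6)
[5] T0.load  rd  (counter 7, T0.r 7)
[6] T1.load  rd  (counter 7, T1.r 7)
[7] T1.cas  hit  (counter 8, T1.r 7)
[8] T1.load  rd  (counter 8, T1.r 8)
[9] T1.cas  hit  (counter 9, T1.r 8)
[10] T0.cas  miss  (counter 9, T0.r 7)
[11] T0.load  rd  (counter 9, T0.r 9)
[12] T0.cas  hit  (counter 10, T0.r 9)
[13] T0.load  rd  (counter 10, T0.r 10)
[14] T0.cas  hit  (counter 11, T0.r 10)
[15] T0.load  rd  (counter 11, T0.r 11)
[16] T0.cas  hit  (counter 12, T0.r 11)

counter = 12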